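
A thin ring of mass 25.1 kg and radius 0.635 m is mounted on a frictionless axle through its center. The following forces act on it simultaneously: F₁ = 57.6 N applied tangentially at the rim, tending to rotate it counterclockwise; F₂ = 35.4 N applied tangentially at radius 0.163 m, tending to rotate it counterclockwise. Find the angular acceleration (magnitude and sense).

α ≈ 4.18 rad/s², counterclockwise

I = MR² = (25.1)(0.635)² = 10.12 kg·m².
Taking counterclockwise as positive: τ₁ = +(57.6)(0.635) = +36.58 N·m; τ₂ = +(35.4)(0.163) = +5.770 N·m.
Net torque τ = 42.35 N·m.
α = τ/I = 42.35/10.12 = 4.184 rad/s².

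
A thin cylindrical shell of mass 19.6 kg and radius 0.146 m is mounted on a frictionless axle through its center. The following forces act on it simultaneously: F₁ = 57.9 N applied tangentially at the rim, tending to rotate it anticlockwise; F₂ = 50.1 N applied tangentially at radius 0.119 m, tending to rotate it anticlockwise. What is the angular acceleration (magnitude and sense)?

α ≈ 34.5 rad/s², anticlockwise

I = MR² = (19.6)(0.146)² = 0.4178 kg·m².
Taking anticlockwise as positive: τ₁ = +(57.9)(0.146) = +8.453 N·m; τ₂ = +(50.1)(0.119) = +5.962 N·m.
Net torque τ = 14.42 N·m.
α = τ/I = 14.42/0.4178 = 34.50 rad/s².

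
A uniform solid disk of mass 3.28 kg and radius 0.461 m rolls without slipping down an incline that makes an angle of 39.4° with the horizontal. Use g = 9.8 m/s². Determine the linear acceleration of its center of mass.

a ≈ 4.15 m/s²

Translation along the incline: Mg sinθ − f = Ma.
Rotation about the center: fR = Iα with I = ½MR². No-slip gives a = αR, so f = (I/R²)a = (1/2)M a.
Substituting: Mg sinθ = (1 + 0.5000)Ma, so a = g sinθ/(1 + 0.5000) = (9.8) sin 39.4° / 1.500 = 4.147 m/s².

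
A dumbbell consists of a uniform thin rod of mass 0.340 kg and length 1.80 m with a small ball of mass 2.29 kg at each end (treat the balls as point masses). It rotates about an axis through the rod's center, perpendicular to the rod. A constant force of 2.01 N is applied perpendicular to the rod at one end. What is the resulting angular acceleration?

α ≈ 0.476 rad/s²

I_rod = (1/12)ML² = (1/12)(0.340)(1.80)² = 0.09180 kg·m².
I_balls = 2·m·(L/2)² = 2(2.29)(0.9000)² = 3.710 kg·m².
Total I = 3.802 kg·m².
τ = F·(L/2) = (2.01)(0.900) = 1.809 N·m.
α = τ/I = 1.809/3.802 = 0.4759 rad/s².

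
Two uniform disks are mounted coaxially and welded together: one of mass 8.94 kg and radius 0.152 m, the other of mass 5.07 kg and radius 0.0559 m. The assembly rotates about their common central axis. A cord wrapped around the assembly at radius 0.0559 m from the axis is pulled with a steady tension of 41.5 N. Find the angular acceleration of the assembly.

I = ½M₁R₁² + ½M₂R₂² = ½(8.94)(0.152)² + ½(5.07)(0.0559)² = 0.1112 kg·m².
τ = F r = (41.5)(0.0559) = 2.320 N·m.
α = τ/I = 2.320/0.1112 = 20.86 rad/s².

α ≈ 20.9 rad/s²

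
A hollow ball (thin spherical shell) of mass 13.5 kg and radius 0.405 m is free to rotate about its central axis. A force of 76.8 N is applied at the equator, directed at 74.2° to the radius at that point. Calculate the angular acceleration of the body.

I = (2/3)MR² = (2/3)(13.5)(0.405)² = 1.476 kg·m².
Only the tangential component produces torque: τ = F R sinθ = (76.8)(0.405) sin 74.2° = 29.93 N·m.
Newton's second law for rotation, τ = Iα, gives α = τ/I = 29.93/1.476 = 20.27 rad/s².

α ≈ 20.3 rad/s²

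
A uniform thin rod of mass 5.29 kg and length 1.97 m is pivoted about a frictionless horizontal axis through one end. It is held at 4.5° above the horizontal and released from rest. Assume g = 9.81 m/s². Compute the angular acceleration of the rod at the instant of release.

α ≈ 7.45 rad/s²

About the pivot, I = (1/3)ML² = (1/3)(5.29)(1.97)² = 6.843 kg·m².
The weight acts at the center, a distance L/2 = 0.9850 m from the pivot; τ = Mg(L/2) cos 4.5° = 50.96 N·m.
α = τ/I = 50.96/6.843 = 7.447 rad/s².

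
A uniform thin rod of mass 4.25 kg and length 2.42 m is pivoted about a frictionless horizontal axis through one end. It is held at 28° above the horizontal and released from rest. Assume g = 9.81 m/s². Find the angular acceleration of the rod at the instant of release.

About the pivot, I = (1/3)ML² = (1/3)(4.25)(2.42)² = 8.297 kg·m².
The weight acts at the center, a distance L/2 = 1.210 m from the pivot; τ = Mg(L/2) cos 28° = 44.54 N·m.
α = τ/I = 44.54/8.297 = 5.369 rad/s².

α ≈ 5.37 rad/s²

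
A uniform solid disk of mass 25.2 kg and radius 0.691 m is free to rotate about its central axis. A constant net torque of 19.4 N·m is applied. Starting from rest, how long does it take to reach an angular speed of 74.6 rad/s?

t ≈ 23.1 s

I = ½MR² = (1/2)(25.2)(0.691)² = 6.016 kg·m².
α = τ/I = 19.4/6.016 = 3.225 rad/s².
ω = αt ⇒ t = ω/α = 74.6/3.225 = 23.13 s.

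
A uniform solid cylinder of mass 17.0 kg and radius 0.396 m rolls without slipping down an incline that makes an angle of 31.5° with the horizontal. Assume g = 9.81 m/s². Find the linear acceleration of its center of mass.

Translation along the incline: Mg sinθ − f = Ma.
Rotation about the center: fR = Iα with I = ½MR². No-slip gives a = αR, so f = (I/R²)a = (1/2)M a.
Substituting: Mg sinθ = (1 + 0.5000)Ma, so a = g sinθ/(1 + 0.5000) = (9.81) sin 31.5° / 1.500 = 3.417 m/s².

a ≈ 3.42 m/s²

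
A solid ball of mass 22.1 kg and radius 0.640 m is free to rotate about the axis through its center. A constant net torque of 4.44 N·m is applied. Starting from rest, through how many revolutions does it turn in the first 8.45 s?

I = (2/5)MR² = (2/5)(22.1)(0.640)² = 3.621 kg·m².
α = τ/I = 4.44/3.621 = 1.226 rad/s².
θ = ½αt² = ½(1.226)(8.45)² = 43.78 rad.
Revolutions = θ/(2π) = 6.967.

≈ 6.97 revolutions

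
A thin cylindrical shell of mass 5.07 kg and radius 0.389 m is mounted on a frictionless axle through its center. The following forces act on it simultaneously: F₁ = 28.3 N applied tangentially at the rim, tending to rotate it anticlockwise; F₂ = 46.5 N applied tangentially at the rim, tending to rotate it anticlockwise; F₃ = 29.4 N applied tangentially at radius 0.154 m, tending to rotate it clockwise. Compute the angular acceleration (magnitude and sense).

α ≈ 32.0 rad/s², anticlockwise

I = MR² = (5.07)(0.389)² = 0.7672 kg·m².
Taking anticlockwise as positive: τ₁ = +(28.3)(0.389) = +11.01 N·m; τ₂ = +(46.5)(0.389) = +18.09 N·m; τ₃ = −(29.4)(0.154) = −4.528 N·m.
Net torque τ = 24.57 N·m.
α = τ/I = 24.57/0.7672 = 32.03 rad/s².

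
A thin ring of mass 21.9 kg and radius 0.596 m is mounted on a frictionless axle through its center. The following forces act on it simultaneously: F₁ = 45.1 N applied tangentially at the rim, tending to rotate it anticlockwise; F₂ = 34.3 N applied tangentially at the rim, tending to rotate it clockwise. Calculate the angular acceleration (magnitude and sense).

I = MR² = (21.9)(0.596)² = 7.779 kg·m².
Taking anticlockwise as positive: τ₁ = +(45.1)(0.596) = +26.88 N·m; τ₂ = −(34.3)(0.596) = −20.44 N·m.
Net torque τ = 6.437 N·m.
α = τ/I = 6.437/7.779 = 0.8274 rad/s².

α ≈ 0.827 rad/s², anticlockwise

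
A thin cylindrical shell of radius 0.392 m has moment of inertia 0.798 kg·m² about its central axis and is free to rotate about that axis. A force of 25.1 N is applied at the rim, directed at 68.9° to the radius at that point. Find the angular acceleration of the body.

Only the tangential component produces torque: τ = F R sinθ = (25.1)(0.392) sin 68.9° = 9.180 N·m.
Newton's second law for rotation, τ = Iα, gives α = τ/I = 9.180/0.7980 = 11.50 rad/s².

α ≈ 11.5 rad/s²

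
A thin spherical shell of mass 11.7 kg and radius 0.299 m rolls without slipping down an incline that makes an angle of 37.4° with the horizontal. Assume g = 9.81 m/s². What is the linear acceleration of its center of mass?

a ≈ 3.58 m/s²

Translation along the incline: Mg sinθ − f = Ma.
Rotation about the center: fR = Iα with I = (2/3)MR². No-slip gives a = αR, so f = (I/R²)a = (2/3)M a.
Substituting: Mg sinθ = (1 + 0.6667)Ma, so a = g sinθ/(1 + 0.6667) = (9.81) sin 37.4° / 1.667 = 3.575 m/s².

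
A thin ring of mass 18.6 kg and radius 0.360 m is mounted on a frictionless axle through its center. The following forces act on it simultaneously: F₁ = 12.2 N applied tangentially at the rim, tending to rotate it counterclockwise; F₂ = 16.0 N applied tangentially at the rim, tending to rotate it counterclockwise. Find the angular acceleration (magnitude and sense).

I = MR² = (18.6)(0.360)² = 2.411 kg·m².
Taking counterclockwise as positive: τ₁ = +(12.2)(0.360) = +4.392 N·m; τ₂ = +(16.0)(0.360) = +5.760 N·m.
Net torque τ = 10.15 N·m.
α = τ/I = 10.15/2.411 = 4.211 rad/s².

α ≈ 4.21 rad/s², counterclockwise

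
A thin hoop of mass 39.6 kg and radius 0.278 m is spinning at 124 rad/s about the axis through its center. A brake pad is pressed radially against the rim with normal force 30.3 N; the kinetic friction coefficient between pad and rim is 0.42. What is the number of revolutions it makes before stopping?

I = MR² = (39.6)(0.278)² = 3.060 kg·m².
Friction force f = μN = (0.42)(30.3) = 12.73 N at the rim; torque magnitude τ = fR = 3.538 N·m, opposing ω.
|α| = τ/I = 3.538/3.060 = 1.156 rad/s² (deceleration).
ω² = ω₀² − 2|α|θ with ω = 0 ⇒ θ = ω₀²/(2|α|) = 6651 rad = 1058 rev.

≈ 1060 revolutions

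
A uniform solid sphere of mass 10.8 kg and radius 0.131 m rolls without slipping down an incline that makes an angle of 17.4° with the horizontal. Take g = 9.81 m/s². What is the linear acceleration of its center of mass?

a ≈ 2.10 m/s²

Translation along the incline: Mg sinθ − f = Ma.
Rotation about the center: fR = Iα with I = (2/5)MR². No-slip gives a = αR, so f = (I/R²)a = (2/5)M a.
Substituting: Mg sinθ = (1 + 0.4000)Ma, so a = g sinθ/(1 + 0.4000) = (9.81) sin 17.4° / 1.400 = 2.095 m/s².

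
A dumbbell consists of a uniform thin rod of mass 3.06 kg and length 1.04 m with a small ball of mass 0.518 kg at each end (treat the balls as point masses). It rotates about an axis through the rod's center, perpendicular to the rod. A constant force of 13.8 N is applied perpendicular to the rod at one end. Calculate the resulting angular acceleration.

α ≈ 12.9 rad/s²

I_rod = (1/12)ML² = (1/12)(3.06)(1.04)² = 0.2758 kg·m².
I_balls = 2·m·(L/2)² = 2(0.518)(0.5200)² = 0.2801 kg·m².
Total I = 0.5559 kg·m².
τ = F·(L/2) = (13.8)(0.520) = 7.176 N·m.
α = τ/I = 7.176/0.5559 = 12.91 rad/s².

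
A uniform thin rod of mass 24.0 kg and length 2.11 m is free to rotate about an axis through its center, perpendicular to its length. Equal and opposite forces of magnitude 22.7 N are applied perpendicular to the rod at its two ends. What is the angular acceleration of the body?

I = (1/12)ML² = (1/12)(24.0)(2.11)² = 8.904 kg·m².
The couple gives τ = F·(L/2) + F·(L/2) = F L = (22.7)(2.11) = 47.90 N·m.
Newton's second law for rotation, τ = Iα, gives α = τ/I = 47.90/8.904 = 5.379 rad/s².

α ≈ 5.38 rad/s²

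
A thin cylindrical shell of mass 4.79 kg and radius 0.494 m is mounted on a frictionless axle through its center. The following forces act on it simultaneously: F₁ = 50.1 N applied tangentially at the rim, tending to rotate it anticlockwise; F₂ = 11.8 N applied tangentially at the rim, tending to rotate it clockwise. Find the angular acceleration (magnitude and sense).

I = MR² = (4.79)(0.494)² = 1.169 kg·m².
Taking anticlockwise as positive: τ₁ = +(50.1)(0.494) = +24.75 N·m; τ₂ = −(11.8)(0.494) = −5.829 N·m.
Net torque τ = 18.92 N·m.
α = τ/I = 18.92/1.169 = 16.19 rad/s².

α ≈ 16.2 rad/s², anticlockwise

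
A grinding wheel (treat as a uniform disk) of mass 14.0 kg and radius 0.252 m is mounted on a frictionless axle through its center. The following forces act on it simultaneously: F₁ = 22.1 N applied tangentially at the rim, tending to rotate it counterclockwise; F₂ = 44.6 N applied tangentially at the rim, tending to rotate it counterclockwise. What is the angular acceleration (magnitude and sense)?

α ≈ 37.8 rad/s², counterclockwise

I = ½MR² = (1/2)(14.0)(0.252)² = 0.4445 kg·m².
Taking counterclockwise as positive: τ₁ = +(22.1)(0.252) = +5.569 N·m; τ₂ = +(44.6)(0.252) = +11.24 N·m.
Net torque τ = 16.81 N·m.
α = τ/I = 16.81/0.4445 = 37.81 rad/s².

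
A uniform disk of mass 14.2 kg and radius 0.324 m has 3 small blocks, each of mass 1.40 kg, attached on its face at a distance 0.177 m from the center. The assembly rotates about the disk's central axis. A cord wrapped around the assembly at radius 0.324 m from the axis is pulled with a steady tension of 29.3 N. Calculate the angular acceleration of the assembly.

α ≈ 10.8 rad/s²

I_disk = ½MR² = ½(14.2)(0.324)² = 0.7453 kg·m².
I_blocks = 3·m·r² = 3(1.40)(0.177)² = 0.1316 kg·m².
Total I = 0.8769 kg·m².
τ = F r = (29.3)(0.324) = 9.493 N·m.
α = τ/I = 9.493/0.8769 = 10.83 rad/s².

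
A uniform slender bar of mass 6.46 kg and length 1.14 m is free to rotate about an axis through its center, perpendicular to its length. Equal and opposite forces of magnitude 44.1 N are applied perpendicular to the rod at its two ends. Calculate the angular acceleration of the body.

I = (1/12)ML² = (1/12)(6.46)(1.14)² = 0.6996 kg·m².
The couple gives τ = F·(L/2) + F·(L/2) = F L = (44.1)(1.14) = 50.27 N·m.
From τ = Iα: α = 50.27/0.6996 = 71.86 rad/s².

α ≈ 71.9 rad/s²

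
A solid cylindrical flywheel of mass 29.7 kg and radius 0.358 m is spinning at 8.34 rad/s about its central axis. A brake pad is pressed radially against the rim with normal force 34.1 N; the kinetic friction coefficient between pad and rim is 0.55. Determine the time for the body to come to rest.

t ≈ 2.36 s

I = ½MR² = (1/2)(29.7)(0.358)² = 1.903 kg·m².
Friction force f = μN = (0.55)(34.1) = 18.76 N at the rim; torque magnitude τ = fR = 6.714 N·m, opposing ω.
|α| = τ/I = 6.714/1.903 = 3.528 rad/s² (deceleration).
0 = ω₀ − |α|t ⇒ t = ω₀/|α| = 8.34/3.528 = 2.364 s.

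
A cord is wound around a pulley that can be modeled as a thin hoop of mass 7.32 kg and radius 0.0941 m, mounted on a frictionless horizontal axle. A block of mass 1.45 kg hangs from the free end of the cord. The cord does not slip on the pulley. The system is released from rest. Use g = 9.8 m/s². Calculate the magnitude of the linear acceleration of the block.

a ≈ 1.62 m/s²

I = MR² = (7.32)(0.0941)² = 0.06482 kg·m².
Block: mg − T = ma. Pulley: TR = Iα. No-slip: a = αR, so T = (I/R²)a = 7.320·a.
Then mg = (m + 7.320)a, so a = (1.45)(9.8)/(1.45 + 7.320) = 1.620 m/s².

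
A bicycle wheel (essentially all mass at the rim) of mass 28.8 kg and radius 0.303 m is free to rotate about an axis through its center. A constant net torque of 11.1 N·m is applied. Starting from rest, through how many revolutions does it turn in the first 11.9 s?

I = MR² = (28.8)(0.303)² = 2.644 kg·m².
α = τ/I = 11.1/2.644 = 4.198 rad/s².
θ = ½αt² = ½(4.198)(11.9)² = 297.2 rad.
Revolutions = θ/(2π) = 47.31.

≈ 47.3 revolutions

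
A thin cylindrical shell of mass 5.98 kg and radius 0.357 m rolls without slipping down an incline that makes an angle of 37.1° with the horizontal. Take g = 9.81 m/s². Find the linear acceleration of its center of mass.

a ≈ 2.96 m/s²

Translation along the incline: Mg sinθ − f = Ma.
Rotation about the center: fR = Iα with I = MR². No-slip gives a = αR, so f = (I/R²)a = M a.
Substituting: Mg sinθ = (1 + 1.000)Ma, so a = g sinθ/(1 + 1.000) = (9.81) sin 37.1° / 2.000 = 2.959 m/s².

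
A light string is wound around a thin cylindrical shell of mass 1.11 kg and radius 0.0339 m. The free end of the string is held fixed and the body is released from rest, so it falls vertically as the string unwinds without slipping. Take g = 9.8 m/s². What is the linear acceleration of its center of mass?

a ≈ 4.90 m/s²

Translation: Mg − T = Ma. Rotation about the center: TR = Iα with I = MR².
With a = αR: T = (I/R²)a = M a, so Mg = (1 + 1.000)Ma.
a = g/(1 + 1.000) = 9.8/2.000 = 4.900 m/s².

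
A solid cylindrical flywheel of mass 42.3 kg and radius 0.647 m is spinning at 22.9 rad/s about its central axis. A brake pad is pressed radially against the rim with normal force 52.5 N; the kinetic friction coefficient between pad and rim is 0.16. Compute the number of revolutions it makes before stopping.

≈ 68.0 revolutions

I = ½MR² = (1/2)(42.3)(0.647)² = 8.854 kg·m².
Friction force f = μN = (0.16)(52.5) = 8.400 N at the rim; torque magnitude τ = fR = 5.435 N·m, opposing ω.
|α| = τ/I = 5.435/8.854 = 0.6139 rad/s² (deceleration).
ω² = ω₀² − 2|α|θ with ω = 0 ⇒ θ = ω₀²/(2|α|) = 427.1 rad = 67.98 rev.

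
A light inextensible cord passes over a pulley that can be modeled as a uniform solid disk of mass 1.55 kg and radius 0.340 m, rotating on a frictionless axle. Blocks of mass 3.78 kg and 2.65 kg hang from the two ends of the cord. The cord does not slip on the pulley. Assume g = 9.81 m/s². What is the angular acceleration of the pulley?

I = ½MR² = (1/2)(1.55)(0.340)² = 0.08959 kg·m².
Heavier block: m₁g − T₁ = m₁a. Lighter block: T₂ − m₂g = m₂a.
Pulley: (T₁ − T₂)R = Iα = I(a/R), so T₁ − T₂ = (I/R²)a = (1/2)M_p a = 0.7750·a.
Adding the three: (m₁ − m₂)g = (m₁ + m₂ + 0.7750)a, so a = (3.78 − 2.65)(9.81)/(3.78 + 2.65 + 0.7750) = 1.539 m/s².
α = a/R = 1.539/0.340 = 4.525 rad/s².

α ≈ 4.53 rad/s²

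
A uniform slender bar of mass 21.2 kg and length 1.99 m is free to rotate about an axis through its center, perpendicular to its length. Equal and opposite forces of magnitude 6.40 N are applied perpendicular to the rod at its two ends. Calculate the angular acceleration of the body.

α ≈ 1.82 rad/s²

I = (1/12)ML² = (1/12)(21.2)(1.99)² = 6.996 kg·m².
The couple gives τ = F·(L/2) + F·(L/2) = F L = (6.40)(1.99) = 12.74 N·m.
Newton's second law for rotation, τ = Iα, gives α = τ/I = 12.74/6.996 = 1.820 rad/s².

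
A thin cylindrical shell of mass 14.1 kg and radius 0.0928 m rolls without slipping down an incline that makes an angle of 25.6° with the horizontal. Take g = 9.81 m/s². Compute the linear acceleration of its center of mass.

a ≈ 2.12 m/s²

Translation along the incline: Mg sinθ − f = Ma.
Rotation about the center: fR = Iα with I = MR². No-slip gives a = αR, so f = (I/R²)a = M a.
Substituting: Mg sinθ = (1 + 1.000)Ma, so a = g sinθ/(1 + 1.000) = (9.81) sin 25.6° / 2.000 = 2.119 m/s².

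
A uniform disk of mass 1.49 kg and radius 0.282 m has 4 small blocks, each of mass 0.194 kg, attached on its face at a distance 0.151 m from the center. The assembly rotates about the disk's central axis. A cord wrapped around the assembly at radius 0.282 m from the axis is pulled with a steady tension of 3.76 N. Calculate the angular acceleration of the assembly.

I_disk = ½MR² = ½(1.49)(0.282)² = 0.05925 kg·m².
I_blocks = 4·m·r² = 4(0.194)(0.151)² = 0.01769 kg·m².
Total I = 0.07694 kg·m².
τ = F r = (3.76)(0.282) = 1.060 N·m.
α = τ/I = 1.060/0.07694 = 13.78 rad/s².

α ≈ 13.8 rad/s²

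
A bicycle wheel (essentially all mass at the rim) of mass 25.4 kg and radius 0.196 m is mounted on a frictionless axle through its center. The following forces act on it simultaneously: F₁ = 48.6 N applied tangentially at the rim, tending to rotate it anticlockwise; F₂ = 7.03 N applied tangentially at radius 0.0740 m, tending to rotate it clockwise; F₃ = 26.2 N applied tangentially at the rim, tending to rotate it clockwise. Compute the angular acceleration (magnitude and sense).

α ≈ 3.97 rad/s², anticlockwise

I = MR² = (25.4)(0.196)² = 0.9758 kg·m².
Taking anticlockwise as positive: τ₁ = +(48.6)(0.196) = +9.526 N·m; τ₂ = −(7.03)(0.0740) = −0.5202 N·m; τ₃ = −(26.2)(0.196) = −5.135 N·m.
Net torque τ = 3.870 N·m.
α = τ/I = 3.870/0.9758 = 3.966 rad/s².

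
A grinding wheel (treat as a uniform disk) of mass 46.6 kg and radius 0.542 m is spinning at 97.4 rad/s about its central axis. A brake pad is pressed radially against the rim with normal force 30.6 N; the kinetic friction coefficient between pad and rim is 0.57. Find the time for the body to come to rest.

t ≈ 70.5 s

I = ½MR² = (1/2)(46.6)(0.542)² = 6.845 kg·m².
Friction force f = μN = (0.57)(30.6) = 17.44 N at the rim; torque magnitude τ = fR = 9.454 N·m, opposing ω.
|α| = τ/I = 9.454/6.845 = 1.381 rad/s² (deceleration).
0 = ω₀ − |α|t ⇒ t = ω₀/|α| = 97.4/1.381 = 70.52 s.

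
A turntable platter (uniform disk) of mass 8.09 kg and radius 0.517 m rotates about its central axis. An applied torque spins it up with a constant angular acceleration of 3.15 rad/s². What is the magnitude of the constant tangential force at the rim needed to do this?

F ≈ 6.59 N

I = ½MR² = (1/2)(8.09)(0.517)² = 1.081 kg·m².
The required torque is τ = Iα = (1.081)(3.150) = 3.406 N·m.
A tangential force at the rim gives τ = FR, so F = τ/R = 3.406/0.517 = 6.587 N.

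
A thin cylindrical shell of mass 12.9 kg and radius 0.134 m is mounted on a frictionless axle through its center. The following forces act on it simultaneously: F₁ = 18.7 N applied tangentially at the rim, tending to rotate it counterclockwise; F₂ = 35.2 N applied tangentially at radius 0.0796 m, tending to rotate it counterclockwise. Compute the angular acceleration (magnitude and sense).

I = MR² = (12.9)(0.134)² = 0.2316 kg·m².
Taking counterclockwise as positive: τ₁ = +(18.7)(0.134) = +2.506 N·m; τ₂ = +(35.2)(0.0796) = +2.802 N·m.
Net torque τ = 5.308 N·m.
α = τ/I = 5.308/0.2316 = 22.91 rad/s².

α ≈ 22.9 rad/s², counterclockwise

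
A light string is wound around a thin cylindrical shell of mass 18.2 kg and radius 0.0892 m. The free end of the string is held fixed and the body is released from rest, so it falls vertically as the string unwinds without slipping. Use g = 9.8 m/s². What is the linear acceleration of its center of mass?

a ≈ 4.90 m/s²

Translation: Mg − T = Ma. Rotation about the center: TR = Iα with I = MR².
With a = αR: T = (I/R²)a = M a, so Mg = (1 + 1.000)Ma.
a = g/(1 + 1.000) = 9.8/2.000 = 4.900 m/s².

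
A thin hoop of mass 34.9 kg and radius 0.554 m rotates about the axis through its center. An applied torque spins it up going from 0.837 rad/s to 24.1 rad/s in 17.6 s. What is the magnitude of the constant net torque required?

I = MR² = (34.9)(0.554)² = 10.71 kg·m².
α = Δω/Δt = (24.1 − 0.837)/17.6 = 1.322 rad/s².
τ = Iα = (10.71)(1.322) = 14.16 N·m.

τ ≈ 14.2 N·m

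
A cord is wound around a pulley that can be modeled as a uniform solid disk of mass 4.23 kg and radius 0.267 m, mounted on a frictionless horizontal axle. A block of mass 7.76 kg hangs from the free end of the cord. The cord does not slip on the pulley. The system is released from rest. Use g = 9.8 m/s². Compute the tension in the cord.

T ≈ 16.3 N

I = ½MR² = (1/2)(4.23)(0.267)² = 0.1508 kg·m².
Block: mg − T = ma. Pulley: TR = Iα. No-slip: a = αR, so T = (I/R²)a = 2.115·a.
Then mg = (m + 2.115)a, so a = (7.76)(9.8)/(7.76 + 2.115) = 7.701 m/s².
T = 2.115·a = 16.29 N.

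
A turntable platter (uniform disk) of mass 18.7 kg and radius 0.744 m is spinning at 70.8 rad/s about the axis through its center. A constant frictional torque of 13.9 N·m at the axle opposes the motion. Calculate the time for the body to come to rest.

I = ½MR² = (1/2)(18.7)(0.744)² = 5.176 kg·m².
The net torque has magnitude 13.9 N·m, opposing ω.
|α| = τ/I = 13.90/5.176 = 2.686 rad/s² (deceleration).
0 = ω₀ − |α|t ⇒ t = ω₀/|α| = 70.8/2.686 = 26.36 s.

t ≈ 26.4 s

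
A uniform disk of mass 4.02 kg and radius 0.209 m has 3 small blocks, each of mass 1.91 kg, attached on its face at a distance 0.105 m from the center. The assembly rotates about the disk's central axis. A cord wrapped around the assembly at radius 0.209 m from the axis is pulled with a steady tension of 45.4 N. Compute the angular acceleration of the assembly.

I_disk = ½MR² = ½(4.02)(0.209)² = 0.08780 kg·m².
I_blocks = 3·m·r² = 3(1.91)(0.105)² = 0.06317 kg·m².
Total I = 0.1510 kg·m².
τ = F r = (45.4)(0.209) = 9.489 N·m.
α = τ/I = 9.489/0.1510 = 62.85 rad/s².

α ≈ 62.9 rad/s²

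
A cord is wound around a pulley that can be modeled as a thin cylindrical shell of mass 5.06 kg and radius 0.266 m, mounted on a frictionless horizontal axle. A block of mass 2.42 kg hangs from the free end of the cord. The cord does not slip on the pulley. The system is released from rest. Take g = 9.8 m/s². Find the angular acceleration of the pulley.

I = MR² = (5.06)(0.266)² = 0.3580 kg·m².
Block: mg − T = ma. Pulley: TR = Iα. No-slip: a = αR, so T = (I/R²)a = 5.060·a.
Then mg = (m + 5.060)a, so a = (2.42)(9.8)/(2.42 + 5.060) = 3.171 m/s².
α = a/R = 3.171/0.266 = 11.92 rad/s².

α ≈ 11.9 rad/s²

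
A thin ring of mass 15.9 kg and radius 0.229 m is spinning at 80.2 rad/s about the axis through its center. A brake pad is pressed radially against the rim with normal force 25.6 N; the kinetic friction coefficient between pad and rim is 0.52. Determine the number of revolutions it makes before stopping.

I = MR² = (15.9)(0.229)² = 0.8338 kg·m².
Friction force f = μN = (0.52)(25.6) = 13.31 N at the rim; torque magnitude τ = fR = 3.048 N·m, opposing ω.
|α| = τ/I = 3.048/0.8338 = 3.656 rad/s² (deceleration).
ω² = ω₀² − 2|α|θ with ω = 0 ⇒ θ = ω₀²/(2|α|) = 879.6 rad = 140.0 rev.

≈ 140 revolutions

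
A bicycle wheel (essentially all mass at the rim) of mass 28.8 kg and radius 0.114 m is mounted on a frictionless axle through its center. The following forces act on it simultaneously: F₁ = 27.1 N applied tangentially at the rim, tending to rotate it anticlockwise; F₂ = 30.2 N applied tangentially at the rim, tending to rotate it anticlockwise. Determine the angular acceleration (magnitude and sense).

I = MR² = (28.8)(0.114)² = 0.3743 kg·m².
Taking anticlockwise as positive: τ₁ = +(27.1)(0.114) = +3.089 N·m; τ₂ = +(30.2)(0.114) = +3.443 N·m.
Net torque τ = 6.532 N·m.
α = τ/I = 6.532/0.3743 = 17.45 rad/s².

α ≈ 17.5 rad/s², anticlockwise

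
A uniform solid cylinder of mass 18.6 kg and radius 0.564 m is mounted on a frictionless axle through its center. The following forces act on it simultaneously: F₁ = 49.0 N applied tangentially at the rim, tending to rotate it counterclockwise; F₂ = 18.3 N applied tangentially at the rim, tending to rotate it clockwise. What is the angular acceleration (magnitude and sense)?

I = ½MR² = (1/2)(18.6)(0.564)² = 2.958 kg·m².
Taking counterclockwise as positive: τ₁ = +(49.0)(0.564) = +27.64 N·m; τ₂ = −(18.3)(0.564) = −10.32 N·m.
Net torque τ = 17.31 N·m.
α = τ/I = 17.31/2.958 = 5.853 rad/s².

α ≈ 5.85 rad/s², counterclockwise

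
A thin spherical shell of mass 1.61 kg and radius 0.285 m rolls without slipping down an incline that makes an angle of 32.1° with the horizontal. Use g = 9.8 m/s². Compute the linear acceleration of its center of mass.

a ≈ 3.12 m/s²

Translation along the incline: Mg sinθ − f = Ma.
Rotation about the center: fR = Iα with I = (2/3)MR². No-slip gives a = αR, so f = (I/R²)a = (2/3)M a.
Substituting: Mg sinθ = (1 + 0.6667)Ma, so a = g sinθ/(1 + 0.6667) = (9.8) sin 32.1° / 1.667 = 3.125 m/s².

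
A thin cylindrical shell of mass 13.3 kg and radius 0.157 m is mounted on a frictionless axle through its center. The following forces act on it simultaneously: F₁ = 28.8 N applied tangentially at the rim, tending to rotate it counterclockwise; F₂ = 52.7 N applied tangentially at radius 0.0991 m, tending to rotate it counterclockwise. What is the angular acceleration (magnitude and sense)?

I = MR² = (13.3)(0.157)² = 0.3278 kg·m².
Taking counterclockwise as positive: τ₁ = +(28.8)(0.157) = +4.522 N·m; τ₂ = +(52.7)(0.0991) = +5.223 N·m.
Net torque τ = 9.744 N·m.
α = τ/I = 9.744/0.3278 = 29.72 rad/s².

α ≈ 29.7 rad/s², counterclockwise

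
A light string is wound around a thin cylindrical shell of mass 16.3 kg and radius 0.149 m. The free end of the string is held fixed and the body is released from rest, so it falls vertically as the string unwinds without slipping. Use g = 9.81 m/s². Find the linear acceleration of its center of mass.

Translation: Mg − T = Ma. Rotation about the center: TR = Iα with I = MR².
With a = αR: T = (I/R²)a = M a, so Mg = (1 + 1.000)Ma.
a = g/(1 + 1.000) = 9.81/2.000 = 4.905 m/s².

a ≈ 4.91 m/s²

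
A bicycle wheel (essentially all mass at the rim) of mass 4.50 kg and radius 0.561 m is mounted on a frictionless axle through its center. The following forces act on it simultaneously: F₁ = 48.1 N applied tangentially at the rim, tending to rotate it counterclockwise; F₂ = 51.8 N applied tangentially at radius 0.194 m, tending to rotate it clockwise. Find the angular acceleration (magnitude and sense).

I = MR² = (4.50)(0.561)² = 1.416 kg·m².
Taking counterclockwise as positive: τ₁ = +(48.1)(0.561) = +26.98 N·m; τ₂ = −(51.8)(0.194) = −10.05 N·m.
Net torque τ = 16.93 N·m.
α = τ/I = 16.93/1.416 = 11.96 rad/s².

α ≈ 12.0 rad/s², counterclockwise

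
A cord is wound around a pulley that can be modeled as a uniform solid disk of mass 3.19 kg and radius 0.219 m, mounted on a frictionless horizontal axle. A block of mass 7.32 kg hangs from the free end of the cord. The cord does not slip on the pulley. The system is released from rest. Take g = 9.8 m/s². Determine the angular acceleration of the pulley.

I = ½MR² = (1/2)(3.19)(0.219)² = 0.07650 kg·m².
Block: mg − T = ma. Pulley: TR = Iα. No-slip: a = αR, so T = (I/R²)a = 1.595·a.
Then mg = (m + 1.595)a, so a = (7.32)(9.8)/(7.32 + 1.595) = 8.047 m/s².
α = a/R = 8.047/0.219 = 36.74 rad/s².

α ≈ 36.7 rad/s²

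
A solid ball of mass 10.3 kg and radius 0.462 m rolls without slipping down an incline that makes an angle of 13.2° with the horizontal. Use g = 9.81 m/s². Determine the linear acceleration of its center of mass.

a ≈ 1.60 m/s²

Translation along the incline: Mg sinθ − f = Ma.
Rotation about the center: fR = Iα with I = (2/5)MR². No-slip gives a = αR, so f = (I/R²)a = (2/5)M a.
Substituting: Mg sinθ = (1 + 0.4000)Ma, so a = g sinθ/(1 + 0.4000) = (9.81) sin 13.2° / 1.400 = 1.600 m/s².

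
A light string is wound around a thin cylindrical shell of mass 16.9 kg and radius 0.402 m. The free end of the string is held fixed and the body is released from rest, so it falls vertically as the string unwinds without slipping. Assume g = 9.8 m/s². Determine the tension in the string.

T ≈ 82.8 N

Translation: Mg − T = Ma. Rotation about the center: TR = Iα with I = MR².
With a = αR: T = (I/R²)a = M a, so Mg = (1 + 1.000)Ma.
a = g/(1 + 1.000) = 9.8/2.000 = 4.900 m/s².
T = 1.000·M·a = (1.000)(16.9)(4.900) = 82.81 N.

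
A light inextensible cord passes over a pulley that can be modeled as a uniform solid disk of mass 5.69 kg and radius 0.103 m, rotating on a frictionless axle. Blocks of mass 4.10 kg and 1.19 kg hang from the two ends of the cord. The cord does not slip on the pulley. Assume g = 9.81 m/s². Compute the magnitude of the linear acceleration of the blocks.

a ≈ 3.51 m/s²

I = ½MR² = (1/2)(5.69)(0.103)² = 0.03018 kg·m².
Heavier block: m₁g − T₁ = m₁a. Lighter block: T₂ − m₂g = m₂a.
Pulley: (T₁ − T₂)R = Iα = I(a/R), so T₁ − T₂ = (I/R²)a = (1/2)M_p a = 2.845·a.
Adding the three: (m₁ − m₂)g = (m₁ + m₂ + 2.845)a, so a = (4.10 − 1.19)(9.81)/(4.10 + 1.19 + 2.845) = 3.509 m/s².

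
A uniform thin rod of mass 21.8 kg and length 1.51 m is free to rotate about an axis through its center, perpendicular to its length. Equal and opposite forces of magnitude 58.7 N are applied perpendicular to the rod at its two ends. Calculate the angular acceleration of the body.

I = (1/12)ML² = (1/12)(21.8)(1.51)² = 4.142 kg·m².
The couple gives τ = F·(L/2) + F·(L/2) = F L = (58.7)(1.51) = 88.64 N·m.
Newton's second law for rotation, τ = Iα, gives α = τ/I = 88.64/4.142 = 21.40 rad/s².

α ≈ 21.4 rad/s²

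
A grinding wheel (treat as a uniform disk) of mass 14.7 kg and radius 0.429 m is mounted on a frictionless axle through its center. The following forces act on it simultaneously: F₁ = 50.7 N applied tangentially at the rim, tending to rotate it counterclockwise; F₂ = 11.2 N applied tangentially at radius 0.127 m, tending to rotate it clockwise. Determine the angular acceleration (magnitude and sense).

α ≈ 15.0 rad/s², counterclockwise

I = ½MR² = (1/2)(14.7)(0.429)² = 1.353 kg·m².
Taking counterclockwise as positive: τ₁ = +(50.7)(0.429) = +21.75 N·m; τ₂ = −(11.2)(0.127) = −1.422 N·m.
Net torque τ = 20.33 N·m.
α = τ/I = 20.33/1.353 = 15.03 rad/s².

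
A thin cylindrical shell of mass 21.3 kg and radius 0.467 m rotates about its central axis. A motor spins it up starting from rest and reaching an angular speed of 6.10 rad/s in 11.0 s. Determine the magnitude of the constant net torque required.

τ ≈ 2.58 N·m

I = MR² = (21.3)(0.467)² = 4.645 kg·m².
α = Δω/Δt = (6.10 − 0)/11.0 = 0.5545 rad/s².
τ = Iα = (4.645)(0.5545) = 2.576 N·m.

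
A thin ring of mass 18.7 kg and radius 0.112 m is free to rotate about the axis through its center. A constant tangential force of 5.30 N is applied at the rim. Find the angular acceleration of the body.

α ≈ 2.53 rad/s²

I = MR² = (18.7)(0.112)² = 0.2346 kg·m².
τ = F R = (5.30)(0.112) = 0.5936 N·m.
Newton's second law for rotation, τ = Iα, gives α = τ/I = 0.5936/0.2346 = 2.531 rad/s².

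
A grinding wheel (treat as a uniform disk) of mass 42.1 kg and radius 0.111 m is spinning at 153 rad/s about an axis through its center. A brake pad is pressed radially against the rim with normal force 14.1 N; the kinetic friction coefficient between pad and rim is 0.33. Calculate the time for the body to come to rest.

I = ½MR² = (1/2)(42.1)(0.111)² = 0.2594 kg·m².
Friction force f = μN = (0.33)(14.1) = 4.653 N at the rim; torque magnitude τ = fR = 0.5165 N·m, opposing ω.
|α| = τ/I = 0.5165/0.2594 = 1.991 rad/s² (deceleration).
0 = ω₀ − |α|t ⇒ t = ω₀/|α| = 153/1.991 = 76.83 s.

t ≈ 76.8 s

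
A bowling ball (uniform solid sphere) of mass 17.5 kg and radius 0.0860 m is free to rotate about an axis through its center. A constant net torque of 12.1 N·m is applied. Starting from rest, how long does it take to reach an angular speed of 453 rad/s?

I = (2/5)MR² = (2/5)(17.5)(0.0860)² = 0.05177 kg·m².
α = τ/I = 12.1/0.05177 = 233.7 rad/s².
ω = αt ⇒ t = ω/α = 453/233.7 = 1.938 s.

t ≈ 1.94 s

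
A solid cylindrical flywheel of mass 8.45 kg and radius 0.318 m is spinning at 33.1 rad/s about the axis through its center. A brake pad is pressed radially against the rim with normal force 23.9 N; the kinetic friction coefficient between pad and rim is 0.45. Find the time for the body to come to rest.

t ≈ 4.13 s

I = ½MR² = (1/2)(8.45)(0.318)² = 0.4272 kg·m².
Friction force f = μN = (0.45)(23.9) = 10.75 N at the rim; torque magnitude τ = fR = 3.420 N·m, opposing ω.
|α| = τ/I = 3.420/0.4272 = 8.005 rad/s² (deceleration).
0 = ω₀ − |α|t ⇒ t = ω₀/|α| = 33.1/8.005 = 4.135 s.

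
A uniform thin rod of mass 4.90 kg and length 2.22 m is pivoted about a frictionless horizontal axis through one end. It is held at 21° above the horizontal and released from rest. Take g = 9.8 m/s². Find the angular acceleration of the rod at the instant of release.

α ≈ 6.18 rad/s²

About the pivot, I = (1/3)ML² = (1/3)(4.90)(2.22)² = 8.050 kg·m².
The weight acts at the center, a distance L/2 = 1.110 m from the pivot; τ = Mg(L/2) cos 21° = 49.76 N·m.
α = τ/I = 49.76/8.050 = 6.182 rad/s².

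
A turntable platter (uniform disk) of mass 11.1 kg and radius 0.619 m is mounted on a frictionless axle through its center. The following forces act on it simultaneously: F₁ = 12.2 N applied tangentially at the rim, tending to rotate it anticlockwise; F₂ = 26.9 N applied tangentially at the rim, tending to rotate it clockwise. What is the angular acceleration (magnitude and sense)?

I = ½MR² = (1/2)(11.1)(0.619)² = 2.127 kg·m².
Taking anticlockwise as positive: τ₁ = +(12.2)(0.619) = +7.552 N·m; τ₂ = −(26.9)(0.619) = −16.65 N·m.
Net torque τ = -9.099 N·m.
α = τ/I = -9.099/2.127 = -4.279 rad/s².

α ≈ 4.28 rad/s², clockwise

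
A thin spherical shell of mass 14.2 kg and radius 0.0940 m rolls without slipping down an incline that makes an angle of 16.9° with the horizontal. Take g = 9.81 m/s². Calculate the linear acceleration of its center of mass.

Translation along the incline: Mg sinθ − f = Ma.
Rotation about the center: fR = Iα with I = (2/3)MR². No-slip gives a = αR, so f = (I/R²)a = (2/3)M a.
Substituting: Mg sinθ = (1 + 0.6667)Ma, so a = g sinθ/(1 + 0.6667) = (9.81) sin 16.9° / 1.667 = 1.711 m/s².

a ≈ 1.71 m/s²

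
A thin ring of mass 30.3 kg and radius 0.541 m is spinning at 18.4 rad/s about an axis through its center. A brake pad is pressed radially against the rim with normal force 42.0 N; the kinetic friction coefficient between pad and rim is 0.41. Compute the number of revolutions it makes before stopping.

I = MR² = (30.3)(0.541)² = 8.868 kg·m².
Friction force f = μN = (0.41)(42.0) = 17.22 N at the rim; torque magnitude τ = fR = 9.316 N·m, opposing ω.
|α| = τ/I = 9.316/8.868 = 1.050 rad/s² (deceleration).
ω² = ω₀² − 2|α|θ with ω = 0 ⇒ θ = ω₀²/(2|α|) = 161.1 rad = 25.65 rev.

≈ 25.6 revolutions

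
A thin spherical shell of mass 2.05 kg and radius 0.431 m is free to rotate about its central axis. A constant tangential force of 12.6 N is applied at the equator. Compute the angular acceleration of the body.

I = (2/3)MR² = (2/3)(2.05)(0.431)² = 0.2539 kg·m².
τ = F R = (12.6)(0.431) = 5.431 N·m.
From τ = Iα: α = 5.431/0.2539 = 21.39 rad/s².

α ≈ 21.4 rad/s²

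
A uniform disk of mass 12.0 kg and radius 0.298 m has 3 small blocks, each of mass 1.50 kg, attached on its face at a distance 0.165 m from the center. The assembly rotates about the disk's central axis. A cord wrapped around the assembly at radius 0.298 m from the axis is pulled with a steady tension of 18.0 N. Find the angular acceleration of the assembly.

α ≈ 8.19 rad/s²

I_disk = ½MR² = ½(12.0)(0.298)² = 0.5328 kg·m².
I_blocks = 3·m·r² = 3(1.50)(0.165)² = 0.1225 kg·m².
Total I = 0.6553 kg·m².
τ = F r = (18.0)(0.298) = 5.364 N·m.
α = τ/I = 5.364/0.6553 = 8.185 rad/s².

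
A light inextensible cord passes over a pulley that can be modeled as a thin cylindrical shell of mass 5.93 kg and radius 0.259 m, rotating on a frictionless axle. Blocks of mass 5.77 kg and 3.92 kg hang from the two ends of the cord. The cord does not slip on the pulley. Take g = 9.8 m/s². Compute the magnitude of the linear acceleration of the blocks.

I = MR² = (5.93)(0.259)² = 0.3978 kg·m².
Heavier block: m₁g − T₁ = m₁a. Lighter block: T₂ − m₂g = m₂a.
Pulley: (T₁ − T₂)R = Iα = I(a/R), so T₁ − T₂ = (I/R²)a = 1·M_p a = 5.930·a.
Adding the three: (m₁ − m₂)g = (m₁ + m₂ + 5.930)a, so a = (5.77 − 3.92)(9.8)/(5.77 + 3.92 + 5.930) = 1.161 m/s².

a ≈ 1.16 m/s²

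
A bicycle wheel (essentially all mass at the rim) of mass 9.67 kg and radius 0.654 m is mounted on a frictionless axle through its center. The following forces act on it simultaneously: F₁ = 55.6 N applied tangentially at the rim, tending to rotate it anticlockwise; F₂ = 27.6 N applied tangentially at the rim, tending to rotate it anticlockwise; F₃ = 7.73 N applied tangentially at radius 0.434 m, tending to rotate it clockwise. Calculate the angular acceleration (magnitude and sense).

α ≈ 12.3 rad/s², anticlockwise

I = MR² = (9.67)(0.654)² = 4.136 kg·m².
Taking anticlockwise as positive: τ₁ = +(55.6)(0.654) = +36.36 N·m; τ₂ = +(27.6)(0.654) = +18.05 N·m; τ₃ = −(7.73)(0.434) = −3.355 N·m.
Net torque τ = 51.06 N·m.
α = τ/I = 51.06/4.136 = 12.34 rad/s².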